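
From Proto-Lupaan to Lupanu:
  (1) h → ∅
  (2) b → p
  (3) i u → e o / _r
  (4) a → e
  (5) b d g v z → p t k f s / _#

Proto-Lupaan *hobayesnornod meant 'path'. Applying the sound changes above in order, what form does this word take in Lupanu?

opeyesnornot

Lupanu: *hobayesnornod
  hobayesnornod → obayesnornod   [h-loss]
  obayesnornod → opayesnornod   [unconditioned shift]
  opayesnornod (rule 3 does not apply)
  opayesnornod → opeyesnornod   [vowel merger]
  opeyesnornod → opeyesnornot   [final devoicing]
  giving Lupanu opeyesnornot.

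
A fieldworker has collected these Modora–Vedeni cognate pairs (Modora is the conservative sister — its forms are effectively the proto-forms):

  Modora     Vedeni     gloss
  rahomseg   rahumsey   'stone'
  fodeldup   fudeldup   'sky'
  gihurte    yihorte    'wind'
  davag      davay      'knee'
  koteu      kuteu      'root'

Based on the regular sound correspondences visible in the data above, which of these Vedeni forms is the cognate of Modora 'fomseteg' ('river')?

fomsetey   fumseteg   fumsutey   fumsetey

rahomseg ~ rahumsey — Modora o corresponds to Vedeni u after a consonant, before a nasal.
rahomseg ~ rahumsey, davag ~ davay — Modora g corresponds to Vedeni y word-finally.
Applying these to Modora 'fomseteg':
  fomseteg → fumseteg   (o→u after a consonant, before a nasal)
  fumseteg → fumsetey   (g→y word-finally)
So the Vedeni cognate is 'fumsetey'.

fumsetey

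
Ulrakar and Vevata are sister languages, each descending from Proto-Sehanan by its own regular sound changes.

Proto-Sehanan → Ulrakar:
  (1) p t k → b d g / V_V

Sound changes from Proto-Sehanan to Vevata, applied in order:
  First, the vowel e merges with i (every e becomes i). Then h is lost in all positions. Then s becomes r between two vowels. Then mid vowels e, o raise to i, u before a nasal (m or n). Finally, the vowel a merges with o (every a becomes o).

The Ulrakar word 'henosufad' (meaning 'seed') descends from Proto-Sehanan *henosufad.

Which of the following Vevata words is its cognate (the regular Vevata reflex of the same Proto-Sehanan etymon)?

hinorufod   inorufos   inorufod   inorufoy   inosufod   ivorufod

Vevata: *henosufad
  henosufad → hinosufad   [vowel merger]
  hinosufad → inosufad   [h-loss]
  inosufad → inorufad   [rhotacism]
  inorufad (rule 4 does not apply)
  inorufad → inorufod   [vowel merger]
  giving Vevata inorufod.
Only 'inorufod' matches the regular Vevata development of *henosufad.

inorufod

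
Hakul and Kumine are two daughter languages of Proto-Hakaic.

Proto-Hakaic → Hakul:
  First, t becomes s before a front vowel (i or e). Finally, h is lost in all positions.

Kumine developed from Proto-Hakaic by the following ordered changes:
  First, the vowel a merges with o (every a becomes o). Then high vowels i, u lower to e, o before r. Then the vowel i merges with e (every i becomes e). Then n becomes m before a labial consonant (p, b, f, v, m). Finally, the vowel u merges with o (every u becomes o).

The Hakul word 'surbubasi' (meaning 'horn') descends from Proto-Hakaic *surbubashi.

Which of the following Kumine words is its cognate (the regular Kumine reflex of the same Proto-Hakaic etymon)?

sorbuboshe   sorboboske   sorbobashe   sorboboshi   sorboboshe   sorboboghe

Kumine: start from *surbubashi.
  rule 1 (vowel merger): surbubashi → surbuboshi
  rule 2 (pre-rhotic lowering): surbuboshi → sorbuboshi
  rule 3 (vowel merger): sorbuboshi → sorbuboshe
  rule 4: no change — sorbuboshe
  rule 5 (vowel merger): sorbuboshe → sorboboshe
  ⇒ Kumine sorboboshe
Only 'sorboboshe' matches the regular Kumine development of *surbubashi.

sorboboshe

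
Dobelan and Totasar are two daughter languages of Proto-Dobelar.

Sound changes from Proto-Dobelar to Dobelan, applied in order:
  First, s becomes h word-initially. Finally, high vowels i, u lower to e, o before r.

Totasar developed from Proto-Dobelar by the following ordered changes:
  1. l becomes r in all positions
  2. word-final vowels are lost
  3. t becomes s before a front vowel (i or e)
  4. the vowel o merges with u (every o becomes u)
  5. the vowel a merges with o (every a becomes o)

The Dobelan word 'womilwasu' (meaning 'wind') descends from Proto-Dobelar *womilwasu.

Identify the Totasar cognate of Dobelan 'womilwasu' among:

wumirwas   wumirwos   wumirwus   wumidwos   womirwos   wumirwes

wumirwos

Totasar: *womilwasu > womirwasu > womirwas > wumirwas > wumirwos  (by unconditioned shift, apocope, vowel merger, vowel merger)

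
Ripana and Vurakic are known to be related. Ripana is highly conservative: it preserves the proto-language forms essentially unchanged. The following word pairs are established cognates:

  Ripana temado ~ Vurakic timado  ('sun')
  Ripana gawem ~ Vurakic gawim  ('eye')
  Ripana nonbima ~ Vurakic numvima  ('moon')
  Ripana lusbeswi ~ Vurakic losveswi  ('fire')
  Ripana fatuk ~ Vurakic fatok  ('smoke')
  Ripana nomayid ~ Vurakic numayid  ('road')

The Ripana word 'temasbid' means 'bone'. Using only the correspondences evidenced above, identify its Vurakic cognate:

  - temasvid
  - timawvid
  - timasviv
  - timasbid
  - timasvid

timasvid

temado ~ timado, gawem ~ gawim — Ripana e corresponds to Vurakic i after a consonant, before a nasal.
nonbima ~ numvima — Ripana b corresponds to Vurakic v after a consonant, before a front vowel.
Applying these to Ripana 'temasbid':
  temasbid → timasbid   (e→i after a consonant, before a nasal)
  timasbid → timasvid   (b→v after a consonant, before a front vowel)
So the Vurakic cognate is 'timasvid'.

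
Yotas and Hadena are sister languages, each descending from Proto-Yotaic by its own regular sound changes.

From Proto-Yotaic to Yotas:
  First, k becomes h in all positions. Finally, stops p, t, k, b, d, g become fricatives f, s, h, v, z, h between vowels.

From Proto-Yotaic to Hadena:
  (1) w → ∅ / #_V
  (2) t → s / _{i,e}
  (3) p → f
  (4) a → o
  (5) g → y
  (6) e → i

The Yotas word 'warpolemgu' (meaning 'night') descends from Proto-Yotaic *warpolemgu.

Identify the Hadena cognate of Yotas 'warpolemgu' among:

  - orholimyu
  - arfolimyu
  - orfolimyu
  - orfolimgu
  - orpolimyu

Hadena: start from *warpolemgu.
  rule 1 (glide loss): warpolemgu → arpolemgu
  rule 2: no change — arpolemgu
  rule 3 (unconditioned shift): arpolemgu → arfolemgu
  rule 4 (vowel merger): arfolemgu → orfolemgu
  rule 5 (unconditioned shift): orfolemgu → orfolemyu
  rule 6 (vowel merger): orfolemyu → orfolimyu
  ⇒ Hadena orfolimyu
Only 'orfolimyu' matches the regular Hadena development of *warpolemgu.

orfolimyu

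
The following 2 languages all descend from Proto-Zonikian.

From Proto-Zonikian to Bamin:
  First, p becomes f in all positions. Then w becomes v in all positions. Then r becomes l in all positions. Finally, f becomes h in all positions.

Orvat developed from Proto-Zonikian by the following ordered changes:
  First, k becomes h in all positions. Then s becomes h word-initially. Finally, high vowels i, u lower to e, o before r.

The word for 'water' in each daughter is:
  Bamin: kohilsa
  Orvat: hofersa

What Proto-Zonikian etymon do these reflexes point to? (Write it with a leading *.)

Position 1: Bamin has k, Orvat has h. Bamin preserves k here (none of its changes turn any other segment into k), so the proto-segment is *k.
Position 3: Bamin has h, Orvat has f. Orvat preserves f here (none of its changes turn any other segment into f), so the proto-segment is *f.
Verify the candidate proto-form against each daughter:
Bamin: *kofirsa
  kofirsa (rule 1 does not apply)
  kofirsa (rule 2 does not apply)
  kofirsa → kofilsa   [unconditioned shift]
  kofilsa → kohilsa   [unconditioned shift]
  giving Bamin kohilsa.
Orvat: start from *kofirsa.
  rule 1 (unconditioned shift): kofirsa → hofirsa
  rule 2: no change — hofirsa
  rule 3 (pre-rhotic lowering): hofirsa → hofersa
  ⇒ Orvat hofersa
Only *kofirsa yields all of Bamin kohilsa, Orvat hofersa.

*kofirsa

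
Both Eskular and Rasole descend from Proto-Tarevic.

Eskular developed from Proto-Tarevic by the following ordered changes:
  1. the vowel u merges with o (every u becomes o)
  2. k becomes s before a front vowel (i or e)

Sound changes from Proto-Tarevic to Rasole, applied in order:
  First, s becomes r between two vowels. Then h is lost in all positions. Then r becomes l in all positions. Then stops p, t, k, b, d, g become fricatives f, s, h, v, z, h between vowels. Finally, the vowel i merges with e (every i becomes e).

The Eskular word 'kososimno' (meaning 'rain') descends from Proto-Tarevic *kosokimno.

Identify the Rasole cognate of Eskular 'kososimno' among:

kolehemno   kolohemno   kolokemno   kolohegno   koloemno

kolohemno

Rasole: *kosokimno
  kosokimno → korokimno   [rhotacism]
  korokimno (rule 2 does not apply)
  korokimno → kolokimno   [unconditioned shift]
  kolokimno → kolohimno   [intervocalic lenition]
  kolohimno → kolohemno   [vowel merger]
  giving Rasole kolohemno.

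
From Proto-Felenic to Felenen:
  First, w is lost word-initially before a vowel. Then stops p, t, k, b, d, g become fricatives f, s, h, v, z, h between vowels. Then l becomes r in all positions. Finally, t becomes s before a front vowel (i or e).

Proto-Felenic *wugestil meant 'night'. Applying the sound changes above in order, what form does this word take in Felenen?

Felenen: *wugestil > ugestil > uhestil > uhestir > uhessir  (by glide loss, intervocalic lenition, unconditioned shift, palatalisation)

uhessir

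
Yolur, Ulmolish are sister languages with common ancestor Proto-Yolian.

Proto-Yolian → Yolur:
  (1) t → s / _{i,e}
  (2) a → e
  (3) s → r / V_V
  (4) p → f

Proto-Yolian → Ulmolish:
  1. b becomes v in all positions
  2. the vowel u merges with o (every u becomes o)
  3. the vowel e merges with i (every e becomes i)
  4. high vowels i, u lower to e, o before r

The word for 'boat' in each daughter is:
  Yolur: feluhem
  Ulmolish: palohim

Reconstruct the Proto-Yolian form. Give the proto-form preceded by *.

*paluhem

Position 4: Yolur has u, Ulmolish has o. Yolur preserves u here (none of its changes turn any other segment into u), so the proto-segment is *u.
Position 1: Yolur has f, Ulmolish has p. Ulmolish preserves p here (none of its changes turn any other segment into p), so the proto-segment is *p.
Continuing position by position gives *paluhem; check it forward:
Yolur: *paluhem
  paluhem (rule 1 does not apply)
  paluhem → peluhem   [vowel merger]
  peluhem (rule 3 does not apply)
  peluhem → feluhem   [unconditioned shift]
  giving Yolur feluhem.
Ulmolish: *paluhem
  paluhem (rule 1 does not apply)
  paluhem → palohem   [vowel merger]
  palohem → palohim   [vowel merger]
  palohim (rule 4 does not apply)
  giving Ulmolish palohim.
No other proto-form is consistent with every reflex, so the reconstruction is *paluhem.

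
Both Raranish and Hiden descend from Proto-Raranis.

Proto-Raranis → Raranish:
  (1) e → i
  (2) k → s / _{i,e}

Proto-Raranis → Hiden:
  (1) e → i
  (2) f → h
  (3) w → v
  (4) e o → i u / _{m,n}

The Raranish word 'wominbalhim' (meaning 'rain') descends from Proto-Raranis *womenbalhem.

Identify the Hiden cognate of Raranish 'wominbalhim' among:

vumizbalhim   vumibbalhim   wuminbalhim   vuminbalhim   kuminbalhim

Hiden: start from *womenbalhem.
  rule 1 (vowel merger): womenbalhem → wominbalhim
  rule 2: no change — wominbalhim
  rule 3 (unconditioned shift): wominbalhim → vominbalhim
  rule 4 (pre-nasal raising): vominbalhim → vuminbalhim
  ⇒ Hiden vuminbalhim
Only 'vuminbalhim' matches the regular Hiden development of *womenbalhem.

vuminbalhim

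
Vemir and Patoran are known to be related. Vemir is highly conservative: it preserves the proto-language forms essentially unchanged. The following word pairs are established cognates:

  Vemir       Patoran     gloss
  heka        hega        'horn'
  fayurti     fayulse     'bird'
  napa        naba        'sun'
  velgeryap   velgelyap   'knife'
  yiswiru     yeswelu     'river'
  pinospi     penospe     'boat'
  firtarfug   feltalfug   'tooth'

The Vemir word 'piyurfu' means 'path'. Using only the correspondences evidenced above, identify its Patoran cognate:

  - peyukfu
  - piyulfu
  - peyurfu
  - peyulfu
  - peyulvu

yiswiru ~ yeswelu — Vemir i corresponds to Patoran e after a consonant, before a consonant other than r, m, n, p, b, f, v.
firtarfug ~ feltalfug — Vemir r corresponds to Patoran l after a vowel, before a labial obstruent.
Applying these to Vemir 'piyurfu':
  piyurfu → peyurfu   (i→e after a consonant, before a consonant other than r, m, n, p, b, f, v)
  peyurfu → peyulfu   (r→l after a vowel, before a labial obstruent)
So the Patoran cognate is 'peyulfu'.

peyulfu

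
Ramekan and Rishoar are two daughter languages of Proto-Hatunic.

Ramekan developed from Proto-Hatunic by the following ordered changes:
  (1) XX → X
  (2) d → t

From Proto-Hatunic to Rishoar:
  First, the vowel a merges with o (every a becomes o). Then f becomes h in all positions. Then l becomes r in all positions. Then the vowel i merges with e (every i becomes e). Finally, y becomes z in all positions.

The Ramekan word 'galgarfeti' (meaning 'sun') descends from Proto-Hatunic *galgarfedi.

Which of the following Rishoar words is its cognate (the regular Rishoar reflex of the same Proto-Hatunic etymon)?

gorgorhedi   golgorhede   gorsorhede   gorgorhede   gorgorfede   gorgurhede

gorgorhede

Rishoar: *galgarfedi > golgorfedi > golgorhedi > gorgorhedi > gorgorhede  (by vowel merger, unconditioned shift, unconditioned shift, vowel merger)
The other candidates each miss or misapply at least one Rishoar change.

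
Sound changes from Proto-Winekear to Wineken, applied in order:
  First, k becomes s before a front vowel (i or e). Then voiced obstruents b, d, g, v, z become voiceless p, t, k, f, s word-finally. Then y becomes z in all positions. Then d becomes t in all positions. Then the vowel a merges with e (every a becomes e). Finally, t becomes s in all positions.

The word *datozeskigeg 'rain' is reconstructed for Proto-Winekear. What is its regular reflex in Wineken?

sesozessigek

Wineken: start from *datozeskigeg.
  rule 1 (palatalisation): datozeskigeg → datozessigeg
  rule 2 (final devoicing): datozessigeg → datozessigek
  rule 3: no change — datozessigek
  rule 4 (unconditioned shift): datozessigek → tatozessigek
  rule 5 (vowel merger): tatozessigek → tetozessigek
  rule 6 (unconditioned shift): tetozessigek → sesozessigek
  ⇒ Wineken sesozessigek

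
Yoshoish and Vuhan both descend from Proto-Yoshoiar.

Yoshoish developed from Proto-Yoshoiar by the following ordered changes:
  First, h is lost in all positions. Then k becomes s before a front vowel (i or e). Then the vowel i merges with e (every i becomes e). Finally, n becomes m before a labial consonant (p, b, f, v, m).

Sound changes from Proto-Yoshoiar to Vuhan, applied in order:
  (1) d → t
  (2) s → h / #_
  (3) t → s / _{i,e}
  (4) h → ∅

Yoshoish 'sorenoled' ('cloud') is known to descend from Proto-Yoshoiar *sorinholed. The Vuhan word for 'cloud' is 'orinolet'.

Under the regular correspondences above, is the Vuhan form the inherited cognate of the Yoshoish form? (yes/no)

Derive the expected Vuhan reflex of *sorinholed:
Vuhan: *sorinholed > sorinholet > horinholet > orinolet  (by unconditioned shift, debuccalisation, h-loss)
Vuhan 'orinolet' matches the regular reflex exactly, so the pair is cognate.

yes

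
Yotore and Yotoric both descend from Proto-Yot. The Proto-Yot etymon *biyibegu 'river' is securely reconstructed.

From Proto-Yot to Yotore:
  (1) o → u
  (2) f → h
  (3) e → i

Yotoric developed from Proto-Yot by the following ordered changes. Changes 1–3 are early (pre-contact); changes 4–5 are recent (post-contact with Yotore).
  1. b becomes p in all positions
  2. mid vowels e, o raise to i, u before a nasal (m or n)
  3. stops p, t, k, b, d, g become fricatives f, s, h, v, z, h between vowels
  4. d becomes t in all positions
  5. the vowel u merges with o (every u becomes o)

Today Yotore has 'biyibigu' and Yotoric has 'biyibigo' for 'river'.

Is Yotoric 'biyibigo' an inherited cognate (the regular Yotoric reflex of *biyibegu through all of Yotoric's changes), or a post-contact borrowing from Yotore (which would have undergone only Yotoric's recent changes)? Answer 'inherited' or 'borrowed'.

If inherited, *biyibegu would pass through all of Yotoric's changes:
Yotoric: start from *biyibegu.
  rule 1 (unconditioned shift): biyibegu → piyipegu
  rule 2: no change — piyipegu
  rule 3 (intervocalic lenition): piyipegu → piyifehu
  rule 4: no change — piyifehu
  rule 5 (vowel merger): piyifehu → piyifeho
  ⇒ Yotoric piyifeho
If borrowed from Yotore 'biyibigu' after the early changes, it would undergo only the recent ones:
  rule 4 (unconditioned shift): no change (biyibigu)
  rule 5 (vowel merger): biyibigu → biyibigo
  ⇒ as a loan: biyibigo
Yotoric 'biyibigo' matches the loan outcome 'biyibigo', not the inherited 'piyifeho' — it skipped the early Yotoric changes, so it was borrowed from Yotore.

borrowed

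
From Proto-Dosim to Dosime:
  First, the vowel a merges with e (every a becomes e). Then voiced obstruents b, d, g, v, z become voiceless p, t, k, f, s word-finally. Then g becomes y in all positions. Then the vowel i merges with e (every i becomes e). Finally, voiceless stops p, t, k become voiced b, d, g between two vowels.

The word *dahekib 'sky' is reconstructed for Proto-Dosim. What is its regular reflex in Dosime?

dehegep

Dosime: start from *dahekib.
  rule 1 (vowel merger): dahekib → dehekib
  rule 2 (final devoicing): dehekib → dehekip
  rule 3: no change — dehekip
  rule 4 (vowel merger): dehekip → dehekep
  rule 5 (intervocalic voicing): dehekep → dehegep
  ⇒ Dosime dehegep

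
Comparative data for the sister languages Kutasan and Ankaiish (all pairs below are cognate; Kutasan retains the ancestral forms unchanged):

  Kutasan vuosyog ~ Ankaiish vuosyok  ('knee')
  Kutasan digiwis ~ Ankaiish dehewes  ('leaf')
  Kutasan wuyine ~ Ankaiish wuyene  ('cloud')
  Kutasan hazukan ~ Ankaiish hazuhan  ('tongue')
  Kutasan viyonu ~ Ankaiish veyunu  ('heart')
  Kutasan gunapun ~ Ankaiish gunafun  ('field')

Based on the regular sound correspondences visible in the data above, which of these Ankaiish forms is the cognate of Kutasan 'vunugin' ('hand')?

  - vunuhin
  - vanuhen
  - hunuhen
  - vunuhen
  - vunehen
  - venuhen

vunuhen

digiwis ~ dehewes — Kutasan g corresponds to Ankaiish h between vowels (before a front vowel).
wuyine ~ wuyene — Kutasan i corresponds to Ankaiish e after a consonant, before a nasal.
Applying these to Kutasan 'vunugin':
  vunugin → vunuhin   (g→h between vowels (before a front vowel))
  vunuhin → vunuhen   (i→e after a consonant, before a nasal)
So the Ankaiish cognate is 'vunuhen'.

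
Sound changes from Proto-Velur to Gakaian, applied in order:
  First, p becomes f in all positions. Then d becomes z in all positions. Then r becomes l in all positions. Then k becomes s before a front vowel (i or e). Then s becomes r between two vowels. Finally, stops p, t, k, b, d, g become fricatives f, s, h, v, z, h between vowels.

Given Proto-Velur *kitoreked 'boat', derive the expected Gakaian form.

Gakaian: *kitoreked
  kitoreked (rule 1 does not apply)
  kitoreked → kitorekez   [unconditioned shift]
  kitorekez → kitolekez   [unconditioned shift]
  kitolekez → sitolesez   [palatalisation]
  sitolesez → sitolerez   [rhotacism]
  sitolerez → sisolerez   [intervocalic lenition]
  giving Gakaian sisolerez.

sisolerez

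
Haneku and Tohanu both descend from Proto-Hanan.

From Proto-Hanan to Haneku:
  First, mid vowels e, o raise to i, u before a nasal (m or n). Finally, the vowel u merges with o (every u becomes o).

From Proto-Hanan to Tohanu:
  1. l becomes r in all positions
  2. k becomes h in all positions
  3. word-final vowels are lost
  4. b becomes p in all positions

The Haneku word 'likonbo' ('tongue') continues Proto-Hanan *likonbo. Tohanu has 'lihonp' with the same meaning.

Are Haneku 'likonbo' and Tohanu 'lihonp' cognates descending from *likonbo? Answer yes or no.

no

Derive the expected Tohanu reflex of *likonbo:
Tohanu: *likonbo > rikonbo > rihonbo > rihonb > rihonp  (by unconditioned shift, unconditioned shift, apocope, unconditioned shift)
The regular Tohanu reflex would be 'rihonp', but the attested form is 'lihonp'. The correspondence is irregular, so they are not cognates (the Tohanu form has a different source).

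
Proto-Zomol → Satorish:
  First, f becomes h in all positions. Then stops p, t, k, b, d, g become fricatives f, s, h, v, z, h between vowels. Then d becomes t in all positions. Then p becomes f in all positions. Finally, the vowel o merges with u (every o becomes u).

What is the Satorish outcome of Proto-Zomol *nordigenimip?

Satorish: *nordigenimip
  nordigenimip (rule 1 does not apply)
  nordigenimip → nordihenimip   [intervocalic lenition]
  nordihenimip → nortihenimip   [unconditioned shift]
  nortihenimip → nortihenimif   [unconditioned shift]
  nortihenimif → nurtihenimif   [vowel merger]
  giving Satorish nurtihenimif.

nurtihenimif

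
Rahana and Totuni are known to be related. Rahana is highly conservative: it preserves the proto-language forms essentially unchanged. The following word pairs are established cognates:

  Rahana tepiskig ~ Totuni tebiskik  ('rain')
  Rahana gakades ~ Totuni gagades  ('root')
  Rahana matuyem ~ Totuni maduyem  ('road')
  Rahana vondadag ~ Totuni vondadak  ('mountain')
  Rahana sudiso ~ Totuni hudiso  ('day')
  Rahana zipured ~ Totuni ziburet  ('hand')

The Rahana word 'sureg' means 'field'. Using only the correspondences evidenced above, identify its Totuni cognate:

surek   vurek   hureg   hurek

sudiso ~ hudiso — Rahana s corresponds to Totuni h word-initially before a back vowel.
tepiskig ~ tebiskik, vondadag ~ vondadak — Rahana g corresponds to Totuni k word-finally.
Applying these to Rahana 'sureg':
  sureg → hureg   (s→h word-initially before a back vowel)
  hureg → hurek   (g→k word-finally)
So the Totuni cognate is 'hurek'.

hurek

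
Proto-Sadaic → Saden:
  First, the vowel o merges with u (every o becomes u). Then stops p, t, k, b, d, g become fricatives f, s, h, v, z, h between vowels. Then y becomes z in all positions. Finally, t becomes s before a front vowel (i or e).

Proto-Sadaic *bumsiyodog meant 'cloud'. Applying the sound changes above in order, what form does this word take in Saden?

Saden: start from *bumsiyodog.
  rule 1 (vowel merger): bumsiyodog → bumsiyudug
  rule 2 (intervocalic lenition): bumsiyudug → bumsiyuzug
  rule 3 (unconditioned shift): bumsiyuzug → bumsizuzug
  rule 4: no change — bumsizuzug
  ⇒ Saden bumsizuzug

bumsizuzug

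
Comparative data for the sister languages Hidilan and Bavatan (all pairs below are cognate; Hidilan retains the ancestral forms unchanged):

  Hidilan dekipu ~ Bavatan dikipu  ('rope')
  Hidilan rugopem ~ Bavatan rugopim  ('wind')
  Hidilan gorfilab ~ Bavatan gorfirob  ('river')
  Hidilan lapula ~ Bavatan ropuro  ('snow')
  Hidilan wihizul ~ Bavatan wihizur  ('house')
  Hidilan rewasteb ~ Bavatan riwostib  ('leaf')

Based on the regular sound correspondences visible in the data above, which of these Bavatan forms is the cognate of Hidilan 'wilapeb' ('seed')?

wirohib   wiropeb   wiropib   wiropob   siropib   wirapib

wiropib

gorfilab ~ gorfirob, lapula ~ ropuro — Hidilan l corresponds to Bavatan r between vowels (before a back vowel).
lapula ~ ropuro — Hidilan a corresponds to Bavatan o after a consonant, before a labial obstruent.
rewasteb ~ riwostib — Hidilan e corresponds to Bavatan i after a consonant, before a labial obstruent.
Applying these to Hidilan 'wilapeb':
  wilapeb → wirapeb   (l→r between vowels (before a back vowel))
  wirapeb → wiropeb   (a→o after a consonant, before a labial obstruent)
  wiropeb → wiropib   (e→i after a consonant, before a labial obstruent)
So the Bavatan cognate is 'wiropib'.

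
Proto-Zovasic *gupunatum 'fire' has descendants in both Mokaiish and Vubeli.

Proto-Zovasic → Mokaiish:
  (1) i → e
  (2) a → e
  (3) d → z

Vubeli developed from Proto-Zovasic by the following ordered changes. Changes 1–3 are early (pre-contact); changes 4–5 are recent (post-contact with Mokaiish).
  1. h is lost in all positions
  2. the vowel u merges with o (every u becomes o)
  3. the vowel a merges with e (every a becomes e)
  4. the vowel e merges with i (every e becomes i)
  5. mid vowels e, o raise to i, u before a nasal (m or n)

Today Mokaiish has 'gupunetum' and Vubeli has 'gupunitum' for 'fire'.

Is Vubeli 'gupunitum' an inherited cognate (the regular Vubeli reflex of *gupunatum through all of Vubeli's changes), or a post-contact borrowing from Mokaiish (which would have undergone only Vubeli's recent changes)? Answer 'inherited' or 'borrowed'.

borrowed

If inherited, *gupunatum would pass through all of Vubeli's changes:
Vubeli: *gupunatum
  gupunatum (rule 1 does not apply)
  gupunatum → goponatom   [vowel merger]
  goponatom → goponetom   [vowel merger]
  goponetom → goponitom   [vowel merger]
  goponitom → gopunitum   [pre-nasal raising]
  giving Vubeli gopunitum.
If borrowed from Mokaiish 'gupunetum' after the early changes, it would undergo only the recent ones:
  rule 4 (vowel merger): gupunetum → gupunitum
  rule 5 (pre-nasal raising): no change (gupunitum)
  ⇒ as a loan: gupunitum
Vubeli 'gupunitum' matches the loan outcome 'gupunitum', not the inherited 'gopunitum' — it skipped the early Vubeli changes, so it was borrowed from Mokaiish.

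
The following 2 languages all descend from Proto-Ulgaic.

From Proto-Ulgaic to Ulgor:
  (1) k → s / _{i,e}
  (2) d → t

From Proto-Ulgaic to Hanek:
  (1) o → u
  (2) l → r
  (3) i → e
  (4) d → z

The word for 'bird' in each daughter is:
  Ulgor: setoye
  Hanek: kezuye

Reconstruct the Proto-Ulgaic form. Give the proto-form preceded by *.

Position 3: Ulgor has t, Hanek has z. Taking the neighbouring segments as reconstructed: Ulgor t could go back to *t or *d; Hanek z could go back to *d or *z — the one source consistent with every daughter is *d.
Position 4: Ulgor has o, Hanek has u. Ulgor preserves o here (none of its changes turn any other segment into o), so the proto-segment is *o.
Continuing position by position gives *kedoye; check it forward:
Ulgor: start from *kedoye.
  rule 1 (palatalisation): kedoye → sedoye
  rule 2 (unconditioned shift): sedoye → setoye
  ⇒ Ulgor setoye
Hanek: *kedoye > keduye > kezuye  (by vowel merger, unconditioned shift)
Only *kedoye yields all of Ulgor setoye, Hanek kezuye.

*kedoye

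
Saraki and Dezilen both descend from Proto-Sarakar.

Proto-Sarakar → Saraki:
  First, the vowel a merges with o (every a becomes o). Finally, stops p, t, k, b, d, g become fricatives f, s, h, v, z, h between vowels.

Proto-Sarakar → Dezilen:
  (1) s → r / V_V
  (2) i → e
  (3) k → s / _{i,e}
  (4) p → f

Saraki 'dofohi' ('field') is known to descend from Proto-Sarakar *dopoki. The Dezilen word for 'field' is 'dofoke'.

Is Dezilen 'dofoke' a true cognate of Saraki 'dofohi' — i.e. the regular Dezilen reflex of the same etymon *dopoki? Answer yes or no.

Derive the expected Dezilen reflex of *dopoki:
Dezilen: *dopoki > dopoke > dopose > dofose  (by vowel merger, palatalisation, unconditioned shift)
The regular Dezilen reflex would be 'dofose', but the attested form is 'dofoke'. The correspondence is irregular, so they are not cognates (the Dezilen form has a different source).

no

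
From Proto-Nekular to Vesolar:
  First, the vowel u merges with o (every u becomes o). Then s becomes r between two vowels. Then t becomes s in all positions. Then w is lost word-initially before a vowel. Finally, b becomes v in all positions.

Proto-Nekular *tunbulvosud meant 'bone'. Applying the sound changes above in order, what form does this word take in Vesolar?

sonvolvorod

Vesolar: *tunbulvosud
  tunbulvosud → tonbolvosod   [vowel merger]
  tonbolvosod → tonbolvorod   [rhotacism]
  tonbolvorod → sonbolvorod   [unconditioned shift]
  sonbolvorod (rule 4 does not apply)
  sonbolvorod → sonvolvorod   [unconditioned shift]
  giving Vesolar sonvolvorod.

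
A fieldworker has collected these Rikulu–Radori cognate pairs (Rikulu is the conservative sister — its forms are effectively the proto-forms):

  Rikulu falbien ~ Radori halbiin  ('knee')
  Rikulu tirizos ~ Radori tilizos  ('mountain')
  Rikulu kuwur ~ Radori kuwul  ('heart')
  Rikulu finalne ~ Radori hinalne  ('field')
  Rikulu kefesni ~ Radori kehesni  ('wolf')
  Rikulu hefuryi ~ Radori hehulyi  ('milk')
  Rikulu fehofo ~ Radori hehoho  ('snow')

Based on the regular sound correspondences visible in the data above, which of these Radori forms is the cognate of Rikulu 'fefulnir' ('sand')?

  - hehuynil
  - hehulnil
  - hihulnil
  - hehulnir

fehofo ~ hehoho — Rikulu f corresponds to Radori h word-initially before a front vowel.
hefuryi ~ hehulyi — Rikulu f corresponds to Radori h between vowels (before a back vowel).
kuwur ~ kuwul — Rikulu r corresponds to Radori l word-finally.
Applying these to Rikulu 'fefulnir':
  fefulnir → hefulnir   (f→h word-initially before a front vowel)
  hefulnir → hehulnir   (f→h between vowels (before a back vowel))
  hehulnir → hehulnil   (r→l word-finally)
So the Radori cognate is 'hehulnil'.

hehulnil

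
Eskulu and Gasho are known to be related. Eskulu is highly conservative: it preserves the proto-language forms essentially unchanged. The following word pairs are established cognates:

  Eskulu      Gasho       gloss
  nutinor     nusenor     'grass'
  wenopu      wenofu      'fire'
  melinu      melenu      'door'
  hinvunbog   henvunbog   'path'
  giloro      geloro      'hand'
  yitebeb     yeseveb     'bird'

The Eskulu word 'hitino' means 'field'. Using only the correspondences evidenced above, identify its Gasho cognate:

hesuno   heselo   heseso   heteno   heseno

giloro ~ geloro, yitebeb ~ yeseveb — Eskulu i corresponds to Gasho e after a consonant, before a consonant other than r, m, n, p, b, f, v.
nutinor ~ nusenor — Eskulu t corresponds to Gasho s between vowels (before a front vowel).
nutinor ~ nusenor, melinu ~ melenu — Eskulu i corresponds to Gasho e after a consonant, before a nasal.
Applying these to Eskulu 'hitino':
  hitino → hetino   (i→e after a consonant, before a consonant other than r, m, n, p, b, f, v)
  hetino → hesino   (t→s between vowels (before a front vowel))
  hesino → heseno   (i→e after a consonant, before a nasal)
So the Gasho cognate is 'heseno'.

heseno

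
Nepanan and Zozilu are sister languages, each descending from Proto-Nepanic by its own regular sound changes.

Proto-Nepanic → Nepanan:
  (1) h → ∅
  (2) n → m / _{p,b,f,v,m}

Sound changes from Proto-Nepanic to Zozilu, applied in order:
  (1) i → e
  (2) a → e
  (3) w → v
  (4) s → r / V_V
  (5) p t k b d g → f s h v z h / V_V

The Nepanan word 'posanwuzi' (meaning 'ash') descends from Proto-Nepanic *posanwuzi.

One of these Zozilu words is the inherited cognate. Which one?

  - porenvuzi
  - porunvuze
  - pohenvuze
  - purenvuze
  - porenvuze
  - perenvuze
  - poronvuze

porenvuze

Zozilu: *posanwuzi
  posanwuzi → posanwuze   [vowel merger]
  posanwuze → posenwuze   [vowel merger]
  posenwuze → posenvuze   [unconditioned shift]
  posenvuze → porenvuze   [rhotacism]
  porenvuze (rule 5 does not apply)
  giving Zozilu porenvuze.
The other candidates each miss or misapply at least one Zozilu change.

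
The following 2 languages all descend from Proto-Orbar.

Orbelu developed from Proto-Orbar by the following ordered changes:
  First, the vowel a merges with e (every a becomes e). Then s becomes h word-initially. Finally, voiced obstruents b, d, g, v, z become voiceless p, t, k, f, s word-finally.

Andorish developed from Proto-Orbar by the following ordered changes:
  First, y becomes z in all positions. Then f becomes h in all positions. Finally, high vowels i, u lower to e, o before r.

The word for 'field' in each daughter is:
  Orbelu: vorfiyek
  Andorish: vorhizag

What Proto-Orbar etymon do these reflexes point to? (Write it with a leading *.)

Position 7: Orbelu has e, Andorish has a. Andorish preserves a here (none of its changes turn any other segment into a), so the proto-segment is *a.
Position 6: Orbelu has y, Andorish has z. Orbelu preserves y here (none of its changes turn any other segment into y), so the proto-segment is *y.
Position 4: Orbelu has f, Andorish has h. Taking the neighbouring segments as reconstructed: Orbelu f can only go back to *f; Andorish h could go back to *f or *h — the one source consistent with every daughter is *f.
Verify the candidate proto-form against each daughter:
Orbelu: start from *vorfiyag.
  rule 1 (vowel merger): vorfiyag → vorfiyeg
  rule 2: no change — vorfiyeg
  rule 3 (final devoicing): vorfiyeg → vorfiyek
  ⇒ Orbelu vorfiyek
Andorish: start from *vorfiyag.
  rule 1 (unconditioned shift): vorfiyag → vorfizag
  rule 2 (unconditioned shift): vorfizag → vorhizag
  rule 3: no change — vorhizag
  ⇒ Andorish vorhizag
*vorfiyag is the unique common source.

*vorfiyag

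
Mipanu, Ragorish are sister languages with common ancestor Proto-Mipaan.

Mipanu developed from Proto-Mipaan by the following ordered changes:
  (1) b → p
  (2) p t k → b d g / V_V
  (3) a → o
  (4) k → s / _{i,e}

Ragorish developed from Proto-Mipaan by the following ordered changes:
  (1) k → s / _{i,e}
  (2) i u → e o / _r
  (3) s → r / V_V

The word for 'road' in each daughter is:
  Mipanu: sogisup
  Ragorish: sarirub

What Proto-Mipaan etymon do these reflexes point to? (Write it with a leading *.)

Position 7: Mipanu has p, Ragorish has b. Ragorish preserves b here (none of its changes turn any other segment into b), so the proto-segment is *b.
Position 5: Mipanu has s, Ragorish has r. Taking the neighbouring segments as reconstructed: Mipanu s can only go back to *s; Ragorish r can only go back to *s — the one source consistent with every daughter is *s.
Position 2: Mipanu has o, Ragorish has a. Ragorish preserves a here (none of its changes turn any other segment into a), so the proto-segment is *a.
Verify the candidate proto-form against each daughter:
Mipanu: *sakisub
  sakisub → sakisup   [unconditioned shift]
  sakisup → sagisup   [intervocalic voicing]
  sagisup → sogisup   [vowel merger]
  sogisup (rule 4 does not apply)
  giving Mipanu sogisup.
Ragorish: *sakisub
  sakisub → sasisub   [palatalisation]
  sasisub (rule 2 does not apply)
  sasisub → sarirub   [rhotacism]
  giving Ragorish sarirub.
*sakisub is the unique common source.

*sakisub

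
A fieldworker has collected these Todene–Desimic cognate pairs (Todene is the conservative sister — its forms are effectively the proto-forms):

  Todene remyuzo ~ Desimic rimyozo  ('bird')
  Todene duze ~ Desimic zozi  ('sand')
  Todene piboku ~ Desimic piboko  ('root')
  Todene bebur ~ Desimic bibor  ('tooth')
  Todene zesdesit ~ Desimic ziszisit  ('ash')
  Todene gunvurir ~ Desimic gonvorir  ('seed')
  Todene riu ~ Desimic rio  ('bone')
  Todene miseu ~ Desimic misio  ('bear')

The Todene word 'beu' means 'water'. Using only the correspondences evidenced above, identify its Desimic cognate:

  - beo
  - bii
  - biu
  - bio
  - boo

miseu ~ misio — Todene e corresponds to Desimic i after a consonant, before a back vowel.
riu ~ rio, miseu ~ misio — Todene u corresponds to Desimic o word-finally.
Applying these to Todene 'beu':
  beu → biu   (e→i after a consonant, before a back vowel)
  biu → bio   (u→o word-finally)
So the Desimic cognate is 'bio'.

bio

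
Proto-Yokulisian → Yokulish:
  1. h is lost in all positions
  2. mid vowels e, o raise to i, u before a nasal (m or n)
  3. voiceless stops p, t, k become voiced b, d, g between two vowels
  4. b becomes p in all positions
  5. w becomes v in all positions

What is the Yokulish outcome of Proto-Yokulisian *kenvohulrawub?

kinvoulravup

Yokulish: *kenvohulrawub > kenvoulrawub > kinvoulrawub > kinvoulrawup > kinvoulravup  (by h-loss, pre-nasal raising, unconditioned shift, unconditioned shift)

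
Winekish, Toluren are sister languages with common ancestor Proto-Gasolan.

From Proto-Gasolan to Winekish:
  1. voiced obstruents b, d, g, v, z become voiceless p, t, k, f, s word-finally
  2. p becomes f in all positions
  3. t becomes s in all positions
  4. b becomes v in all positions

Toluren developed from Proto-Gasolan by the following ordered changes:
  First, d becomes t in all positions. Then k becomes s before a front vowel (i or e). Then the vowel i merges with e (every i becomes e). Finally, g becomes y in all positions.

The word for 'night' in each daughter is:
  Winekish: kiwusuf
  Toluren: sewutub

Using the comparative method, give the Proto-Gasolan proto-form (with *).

Position 1: Winekish has k, Toluren has s. Taking the neighbouring segments as reconstructed: Winekish k can only go back to *k; Toluren s could go back to *k or *s — the one source consistent with every daughter is *k.
Position 7: Winekish has f, Toluren has b. Toluren preserves b here (none of its changes turn any other segment into b), so the proto-segment is *b.
Verify the candidate proto-form against each daughter:
Winekish: *kiwutub
  kiwutub → kiwutup   [final devoicing]
  kiwutup → kiwutuf   [unconditioned shift]
  kiwutuf → kiwusuf   [unconditioned shift]
  kiwusuf (rule 4 does not apply)
  giving Winekish kiwusuf.
Toluren: *kiwutub > siwutub > sewutub  (by palatalisation, vowel merger)
No other proto-form is consistent with every reflex, so the reconstruction is *kiwutub.

*kiwutub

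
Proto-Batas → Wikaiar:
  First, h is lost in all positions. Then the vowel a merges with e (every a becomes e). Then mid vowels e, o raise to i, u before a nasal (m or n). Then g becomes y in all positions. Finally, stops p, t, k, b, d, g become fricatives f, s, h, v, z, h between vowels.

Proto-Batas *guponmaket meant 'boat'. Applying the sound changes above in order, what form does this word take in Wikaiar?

yufunmehet

Wikaiar: *guponmaket
  guponmaket (rule 1 does not apply)
  guponmaket → guponmeket   [vowel merger]
  guponmeket → gupunmeket   [pre-nasal raising]
  gupunmeket → yupunmeket   [unconditioned shift]
  yupunmeket → yufunmehet   [intervocalic lenition]
  giving Wikaiar yufunmehet.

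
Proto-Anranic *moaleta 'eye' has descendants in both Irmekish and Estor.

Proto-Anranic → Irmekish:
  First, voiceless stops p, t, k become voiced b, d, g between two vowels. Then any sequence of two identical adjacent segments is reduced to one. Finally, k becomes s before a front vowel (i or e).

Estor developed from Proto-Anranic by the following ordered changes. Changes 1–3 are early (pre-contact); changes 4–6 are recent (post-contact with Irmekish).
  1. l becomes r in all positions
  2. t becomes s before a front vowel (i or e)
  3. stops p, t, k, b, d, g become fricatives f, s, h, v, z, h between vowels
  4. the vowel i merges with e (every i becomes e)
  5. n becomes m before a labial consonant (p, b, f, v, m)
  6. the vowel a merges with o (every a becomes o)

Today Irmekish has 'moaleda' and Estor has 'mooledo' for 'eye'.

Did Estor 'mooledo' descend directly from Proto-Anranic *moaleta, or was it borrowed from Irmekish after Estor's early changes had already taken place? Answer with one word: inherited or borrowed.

borrowed

If inherited, *moaleta would pass through all of Estor's changes:
Estor: *moaleta
  moaleta → moareta   [unconditioned shift]
  moareta (rule 2 does not apply)
  moareta → moaresa   [intervocalic lenition]
  moaresa (rule 4 does not apply)
  moaresa (rule 5 does not apply)
  moaresa → mooreso   [vowel merger]
  giving Estor mooreso.
If borrowed from Irmekish 'moaleda' after the early changes, it would undergo only the recent ones:
  rule 4 (vowel merger): no change (moaleda)
  rule 5 (nasal place assimilation): no change (moaleda)
  rule 6 (vowel merger): moaleda → mooledo
  ⇒ as a loan: mooledo
Estor 'mooledo' matches the loan outcome 'mooledo', not the inherited 'mooreso' — it skipped the early Estor changes, so it was borrowed from Irmekish.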